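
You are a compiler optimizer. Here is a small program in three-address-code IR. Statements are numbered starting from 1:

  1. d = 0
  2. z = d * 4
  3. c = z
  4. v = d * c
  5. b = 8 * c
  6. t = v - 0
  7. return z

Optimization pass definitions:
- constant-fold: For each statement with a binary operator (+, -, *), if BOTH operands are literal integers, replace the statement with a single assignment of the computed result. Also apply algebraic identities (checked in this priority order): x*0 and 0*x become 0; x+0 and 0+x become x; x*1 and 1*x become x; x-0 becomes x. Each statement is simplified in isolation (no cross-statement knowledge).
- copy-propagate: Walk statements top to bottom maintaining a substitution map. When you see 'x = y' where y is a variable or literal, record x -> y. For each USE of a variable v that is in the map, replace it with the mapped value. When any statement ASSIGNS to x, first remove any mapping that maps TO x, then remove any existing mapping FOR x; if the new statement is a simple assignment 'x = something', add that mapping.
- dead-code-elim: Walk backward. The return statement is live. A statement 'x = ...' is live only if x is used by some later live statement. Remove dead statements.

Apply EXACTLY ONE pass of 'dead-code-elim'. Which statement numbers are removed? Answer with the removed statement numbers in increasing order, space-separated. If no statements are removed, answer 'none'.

Backward liveness scan:
Stmt 1 'd = 0': KEEP (d is live); live-in = []
Stmt 2 'z = d * 4': KEEP (z is live); live-in = ['d']
Stmt 3 'c = z': DEAD (c not in live set ['z'])
Stmt 4 'v = d * c': DEAD (v not in live set ['z'])
Stmt 5 'b = 8 * c': DEAD (b not in live set ['z'])
Stmt 6 't = v - 0': DEAD (t not in live set ['z'])
Stmt 7 'return z': KEEP (return); live-in = ['z']
Removed statement numbers: [3, 4, 5, 6]
Surviving IR:
  d = 0
  z = d * 4
  return z

Answer: 3 4 5 6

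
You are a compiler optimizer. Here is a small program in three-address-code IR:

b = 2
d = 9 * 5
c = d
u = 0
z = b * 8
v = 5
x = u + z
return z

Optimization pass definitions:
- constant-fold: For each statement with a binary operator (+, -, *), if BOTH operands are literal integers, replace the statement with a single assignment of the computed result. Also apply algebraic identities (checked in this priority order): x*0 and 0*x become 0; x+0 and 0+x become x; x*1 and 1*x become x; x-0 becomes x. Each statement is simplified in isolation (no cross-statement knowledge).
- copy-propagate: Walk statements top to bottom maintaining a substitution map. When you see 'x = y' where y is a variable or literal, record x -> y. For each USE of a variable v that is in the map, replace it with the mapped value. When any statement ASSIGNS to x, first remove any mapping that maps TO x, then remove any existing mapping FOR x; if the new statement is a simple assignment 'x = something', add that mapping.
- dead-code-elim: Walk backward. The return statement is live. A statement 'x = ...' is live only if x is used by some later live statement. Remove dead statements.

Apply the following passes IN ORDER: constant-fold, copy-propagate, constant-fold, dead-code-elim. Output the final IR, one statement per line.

Initial IR:
  b = 2
  d = 9 * 5
  c = d
  u = 0
  z = b * 8
  v = 5
  x = u + z
  return z
After constant-fold (8 stmts):
  b = 2
  d = 45
  c = d
  u = 0
  z = b * 8
  v = 5
  x = u + z
  return z
After copy-propagate (8 stmts):
  b = 2
  d = 45
  c = 45
  u = 0
  z = 2 * 8
  v = 5
  x = 0 + z
  return z
After constant-fold (8 stmts):
  b = 2
  d = 45
  c = 45
  u = 0
  z = 16
  v = 5
  x = z
  return z
After dead-code-elim (2 stmts):
  z = 16
  return z

Answer: z = 16
return z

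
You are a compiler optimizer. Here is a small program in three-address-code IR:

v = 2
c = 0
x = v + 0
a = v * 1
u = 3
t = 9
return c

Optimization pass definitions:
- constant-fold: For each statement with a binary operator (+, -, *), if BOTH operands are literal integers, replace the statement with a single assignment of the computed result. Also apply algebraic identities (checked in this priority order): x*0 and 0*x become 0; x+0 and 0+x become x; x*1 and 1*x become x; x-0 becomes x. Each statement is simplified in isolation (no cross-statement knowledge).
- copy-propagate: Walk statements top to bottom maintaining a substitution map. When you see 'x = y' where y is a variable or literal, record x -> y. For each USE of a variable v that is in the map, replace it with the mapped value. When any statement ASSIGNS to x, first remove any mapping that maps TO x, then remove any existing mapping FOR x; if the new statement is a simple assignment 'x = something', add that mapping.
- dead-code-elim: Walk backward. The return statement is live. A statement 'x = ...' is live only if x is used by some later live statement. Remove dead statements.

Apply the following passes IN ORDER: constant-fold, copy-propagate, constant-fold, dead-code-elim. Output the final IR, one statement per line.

Initial IR:
  v = 2
  c = 0
  x = v + 0
  a = v * 1
  u = 3
  t = 9
  return c
After constant-fold (7 stmts):
  v = 2
  c = 0
  x = v
  a = v
  u = 3
  t = 9
  return c
After copy-propagate (7 stmts):
  v = 2
  c = 0
  x = 2
  a = 2
  u = 3
  t = 9
  return 0
After constant-fold (7 stmts):
  v = 2
  c = 0
  x = 2
  a = 2
  u = 3
  t = 9
  return 0
After dead-code-elim (1 stmts):
  return 0

Answer: return 0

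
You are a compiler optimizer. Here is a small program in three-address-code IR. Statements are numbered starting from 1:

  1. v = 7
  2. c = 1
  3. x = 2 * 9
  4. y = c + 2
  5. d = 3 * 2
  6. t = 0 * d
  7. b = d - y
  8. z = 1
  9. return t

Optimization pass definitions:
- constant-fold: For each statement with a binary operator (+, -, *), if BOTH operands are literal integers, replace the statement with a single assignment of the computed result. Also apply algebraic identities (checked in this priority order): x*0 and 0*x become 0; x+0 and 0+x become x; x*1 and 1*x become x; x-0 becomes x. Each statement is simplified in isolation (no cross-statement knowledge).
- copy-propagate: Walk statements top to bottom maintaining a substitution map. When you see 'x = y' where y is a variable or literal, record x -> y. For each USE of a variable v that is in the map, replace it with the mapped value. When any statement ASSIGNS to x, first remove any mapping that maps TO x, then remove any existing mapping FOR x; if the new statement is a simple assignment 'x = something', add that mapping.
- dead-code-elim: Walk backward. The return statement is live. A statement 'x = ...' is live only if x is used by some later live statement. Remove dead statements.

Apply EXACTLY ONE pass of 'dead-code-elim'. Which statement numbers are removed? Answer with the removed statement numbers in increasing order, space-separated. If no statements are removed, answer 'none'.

Answer: 1 2 3 4 7 8

Derivation:
Backward liveness scan:
Stmt 1 'v = 7': DEAD (v not in live set [])
Stmt 2 'c = 1': DEAD (c not in live set [])
Stmt 3 'x = 2 * 9': DEAD (x not in live set [])
Stmt 4 'y = c + 2': DEAD (y not in live set [])
Stmt 5 'd = 3 * 2': KEEP (d is live); live-in = []
Stmt 6 't = 0 * d': KEEP (t is live); live-in = ['d']
Stmt 7 'b = d - y': DEAD (b not in live set ['t'])
Stmt 8 'z = 1': DEAD (z not in live set ['t'])
Stmt 9 'return t': KEEP (return); live-in = ['t']
Removed statement numbers: [1, 2, 3, 4, 7, 8]
Surviving IR:
  d = 3 * 2
  t = 0 * d
  return t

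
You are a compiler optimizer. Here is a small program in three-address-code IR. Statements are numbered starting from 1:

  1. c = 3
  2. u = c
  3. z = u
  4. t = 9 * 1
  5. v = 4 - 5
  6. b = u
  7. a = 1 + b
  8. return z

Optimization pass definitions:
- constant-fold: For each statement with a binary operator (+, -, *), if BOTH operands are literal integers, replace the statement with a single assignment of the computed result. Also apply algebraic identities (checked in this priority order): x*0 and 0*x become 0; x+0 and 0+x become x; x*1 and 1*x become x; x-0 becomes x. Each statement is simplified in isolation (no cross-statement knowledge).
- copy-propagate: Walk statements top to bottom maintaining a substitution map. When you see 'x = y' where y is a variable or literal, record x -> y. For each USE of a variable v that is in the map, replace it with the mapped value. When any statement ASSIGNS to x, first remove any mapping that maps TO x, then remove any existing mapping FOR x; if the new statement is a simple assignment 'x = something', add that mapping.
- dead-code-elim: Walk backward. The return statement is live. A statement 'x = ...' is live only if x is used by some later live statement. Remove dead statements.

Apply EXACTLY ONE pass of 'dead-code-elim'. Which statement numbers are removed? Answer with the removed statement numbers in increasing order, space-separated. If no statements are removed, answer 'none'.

Answer: 4 5 6 7

Derivation:
Backward liveness scan:
Stmt 1 'c = 3': KEEP (c is live); live-in = []
Stmt 2 'u = c': KEEP (u is live); live-in = ['c']
Stmt 3 'z = u': KEEP (z is live); live-in = ['u']
Stmt 4 't = 9 * 1': DEAD (t not in live set ['z'])
Stmt 5 'v = 4 - 5': DEAD (v not in live set ['z'])
Stmt 6 'b = u': DEAD (b not in live set ['z'])
Stmt 7 'a = 1 + b': DEAD (a not in live set ['z'])
Stmt 8 'return z': KEEP (return); live-in = ['z']
Removed statement numbers: [4, 5, 6, 7]
Surviving IR:
  c = 3
  u = c
  z = u
  return z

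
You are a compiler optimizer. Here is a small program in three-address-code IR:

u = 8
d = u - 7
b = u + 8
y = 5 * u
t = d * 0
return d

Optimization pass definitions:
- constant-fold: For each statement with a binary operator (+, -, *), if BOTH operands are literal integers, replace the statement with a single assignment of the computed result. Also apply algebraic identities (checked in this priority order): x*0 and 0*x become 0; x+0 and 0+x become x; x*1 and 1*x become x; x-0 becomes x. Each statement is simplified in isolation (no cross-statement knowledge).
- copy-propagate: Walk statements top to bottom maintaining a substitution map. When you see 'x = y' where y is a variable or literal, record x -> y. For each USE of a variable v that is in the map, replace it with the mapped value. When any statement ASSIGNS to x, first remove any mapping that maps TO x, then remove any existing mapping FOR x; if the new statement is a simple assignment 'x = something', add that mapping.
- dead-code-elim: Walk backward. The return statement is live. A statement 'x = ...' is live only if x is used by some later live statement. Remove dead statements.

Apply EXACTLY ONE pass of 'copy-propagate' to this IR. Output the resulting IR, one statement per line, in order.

Applying copy-propagate statement-by-statement:
  [1] u = 8  (unchanged)
  [2] d = u - 7  -> d = 8 - 7
  [3] b = u + 8  -> b = 8 + 8
  [4] y = 5 * u  -> y = 5 * 8
  [5] t = d * 0  (unchanged)
  [6] return d  (unchanged)
Result (6 stmts):
  u = 8
  d = 8 - 7
  b = 8 + 8
  y = 5 * 8
  t = d * 0
  return d

Answer: u = 8
d = 8 - 7
b = 8 + 8
y = 5 * 8
t = d * 0
return d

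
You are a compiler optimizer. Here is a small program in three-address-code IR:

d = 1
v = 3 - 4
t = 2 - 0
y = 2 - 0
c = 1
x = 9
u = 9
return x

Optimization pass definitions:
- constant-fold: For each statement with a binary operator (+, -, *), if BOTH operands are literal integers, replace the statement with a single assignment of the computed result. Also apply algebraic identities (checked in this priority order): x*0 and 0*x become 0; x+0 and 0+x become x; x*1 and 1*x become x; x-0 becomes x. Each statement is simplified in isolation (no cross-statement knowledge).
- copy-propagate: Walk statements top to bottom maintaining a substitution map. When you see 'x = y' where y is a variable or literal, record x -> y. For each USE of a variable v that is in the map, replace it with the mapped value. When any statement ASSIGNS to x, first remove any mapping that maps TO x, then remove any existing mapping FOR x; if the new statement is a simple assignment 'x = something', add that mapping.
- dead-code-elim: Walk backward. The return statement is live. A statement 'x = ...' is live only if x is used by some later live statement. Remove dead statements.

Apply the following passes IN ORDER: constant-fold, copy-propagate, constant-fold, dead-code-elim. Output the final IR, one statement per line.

Initial IR:
  d = 1
  v = 3 - 4
  t = 2 - 0
  y = 2 - 0
  c = 1
  x = 9
  u = 9
  return x
After constant-fold (8 stmts):
  d = 1
  v = -1
  t = 2
  y = 2
  c = 1
  x = 9
  u = 9
  return x
After copy-propagate (8 stmts):
  d = 1
  v = -1
  t = 2
  y = 2
  c = 1
  x = 9
  u = 9
  return 9
After constant-fold (8 stmts):
  d = 1
  v = -1
  t = 2
  y = 2
  c = 1
  x = 9
  u = 9
  return 9
After dead-code-elim (1 stmts):
  return 9

Answer: return 9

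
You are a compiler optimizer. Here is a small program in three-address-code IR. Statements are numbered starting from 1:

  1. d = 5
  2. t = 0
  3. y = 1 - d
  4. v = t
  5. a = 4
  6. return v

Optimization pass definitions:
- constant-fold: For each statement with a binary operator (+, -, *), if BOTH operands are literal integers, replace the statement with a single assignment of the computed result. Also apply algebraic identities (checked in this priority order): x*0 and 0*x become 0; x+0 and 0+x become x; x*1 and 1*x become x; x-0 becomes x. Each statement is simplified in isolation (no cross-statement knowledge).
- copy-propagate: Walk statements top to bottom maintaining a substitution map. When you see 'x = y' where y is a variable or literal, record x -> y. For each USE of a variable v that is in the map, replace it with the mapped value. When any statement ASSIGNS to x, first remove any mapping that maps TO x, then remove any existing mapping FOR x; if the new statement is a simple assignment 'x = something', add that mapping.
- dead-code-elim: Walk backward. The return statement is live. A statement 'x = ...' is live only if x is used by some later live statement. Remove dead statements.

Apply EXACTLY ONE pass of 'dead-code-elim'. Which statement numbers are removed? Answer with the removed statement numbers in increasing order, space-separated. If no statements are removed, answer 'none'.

Backward liveness scan:
Stmt 1 'd = 5': DEAD (d not in live set [])
Stmt 2 't = 0': KEEP (t is live); live-in = []
Stmt 3 'y = 1 - d': DEAD (y not in live set ['t'])
Stmt 4 'v = t': KEEP (v is live); live-in = ['t']
Stmt 5 'a = 4': DEAD (a not in live set ['v'])
Stmt 6 'return v': KEEP (return); live-in = ['v']
Removed statement numbers: [1, 3, 5]
Surviving IR:
  t = 0
  v = t
  return v

Answer: 1 3 5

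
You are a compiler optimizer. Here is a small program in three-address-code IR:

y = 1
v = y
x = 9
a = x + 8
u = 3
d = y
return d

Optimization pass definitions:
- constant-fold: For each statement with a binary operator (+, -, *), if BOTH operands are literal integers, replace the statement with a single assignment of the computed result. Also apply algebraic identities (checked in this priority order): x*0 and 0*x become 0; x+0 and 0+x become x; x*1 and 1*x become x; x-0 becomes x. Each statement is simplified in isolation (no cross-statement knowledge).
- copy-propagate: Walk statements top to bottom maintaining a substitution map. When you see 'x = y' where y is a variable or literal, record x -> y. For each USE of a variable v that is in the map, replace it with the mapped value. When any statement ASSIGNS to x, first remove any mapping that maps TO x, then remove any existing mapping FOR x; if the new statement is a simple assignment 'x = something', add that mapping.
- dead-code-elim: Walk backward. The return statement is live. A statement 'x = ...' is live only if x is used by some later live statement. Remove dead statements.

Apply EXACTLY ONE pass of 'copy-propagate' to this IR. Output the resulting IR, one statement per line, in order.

Answer: y = 1
v = 1
x = 9
a = 9 + 8
u = 3
d = 1
return 1

Derivation:
Applying copy-propagate statement-by-statement:
  [1] y = 1  (unchanged)
  [2] v = y  -> v = 1
  [3] x = 9  (unchanged)
  [4] a = x + 8  -> a = 9 + 8
  [5] u = 3  (unchanged)
  [6] d = y  -> d = 1
  [7] return d  -> return 1
Result (7 stmts):
  y = 1
  v = 1
  x = 9
  a = 9 + 8
  u = 3
  d = 1
  return 1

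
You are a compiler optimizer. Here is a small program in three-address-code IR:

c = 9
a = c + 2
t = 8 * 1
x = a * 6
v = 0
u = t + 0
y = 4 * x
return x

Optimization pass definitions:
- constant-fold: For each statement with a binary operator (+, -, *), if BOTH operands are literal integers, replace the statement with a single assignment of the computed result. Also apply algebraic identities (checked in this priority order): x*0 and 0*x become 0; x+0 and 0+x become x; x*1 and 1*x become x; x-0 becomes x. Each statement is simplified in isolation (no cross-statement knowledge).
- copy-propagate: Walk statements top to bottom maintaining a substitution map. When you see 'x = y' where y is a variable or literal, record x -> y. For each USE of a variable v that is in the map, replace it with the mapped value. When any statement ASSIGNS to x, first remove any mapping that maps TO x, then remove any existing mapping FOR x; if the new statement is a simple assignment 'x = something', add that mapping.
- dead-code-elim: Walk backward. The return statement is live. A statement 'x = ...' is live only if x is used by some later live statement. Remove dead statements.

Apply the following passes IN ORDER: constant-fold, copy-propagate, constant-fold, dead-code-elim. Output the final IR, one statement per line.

Initial IR:
  c = 9
  a = c + 2
  t = 8 * 1
  x = a * 6
  v = 0
  u = t + 0
  y = 4 * x
  return x
After constant-fold (8 stmts):
  c = 9
  a = c + 2
  t = 8
  x = a * 6
  v = 0
  u = t
  y = 4 * x
  return x
After copy-propagate (8 stmts):
  c = 9
  a = 9 + 2
  t = 8
  x = a * 6
  v = 0
  u = 8
  y = 4 * x
  return x
After constant-fold (8 stmts):
  c = 9
  a = 11
  t = 8
  x = a * 6
  v = 0
  u = 8
  y = 4 * x
  return x
After dead-code-elim (3 stmts):
  a = 11
  x = a * 6
  return x

Answer: a = 11
x = a * 6
return x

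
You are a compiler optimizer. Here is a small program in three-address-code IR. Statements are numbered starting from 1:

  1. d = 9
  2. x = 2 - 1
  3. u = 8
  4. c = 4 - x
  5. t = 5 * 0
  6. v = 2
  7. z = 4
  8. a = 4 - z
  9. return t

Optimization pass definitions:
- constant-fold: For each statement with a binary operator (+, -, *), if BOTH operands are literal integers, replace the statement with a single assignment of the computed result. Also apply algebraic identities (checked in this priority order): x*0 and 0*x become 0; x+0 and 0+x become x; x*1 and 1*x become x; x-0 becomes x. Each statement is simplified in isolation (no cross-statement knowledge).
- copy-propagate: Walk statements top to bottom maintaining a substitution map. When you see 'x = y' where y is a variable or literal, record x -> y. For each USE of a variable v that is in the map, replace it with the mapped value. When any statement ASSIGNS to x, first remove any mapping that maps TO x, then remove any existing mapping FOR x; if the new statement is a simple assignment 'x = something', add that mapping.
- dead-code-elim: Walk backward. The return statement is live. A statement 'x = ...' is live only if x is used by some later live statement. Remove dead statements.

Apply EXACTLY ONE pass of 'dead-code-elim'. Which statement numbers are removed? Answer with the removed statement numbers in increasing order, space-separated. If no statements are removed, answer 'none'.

Answer: 1 2 3 4 6 7 8

Derivation:
Backward liveness scan:
Stmt 1 'd = 9': DEAD (d not in live set [])
Stmt 2 'x = 2 - 1': DEAD (x not in live set [])
Stmt 3 'u = 8': DEAD (u not in live set [])
Stmt 4 'c = 4 - x': DEAD (c not in live set [])
Stmt 5 't = 5 * 0': KEEP (t is live); live-in = []
Stmt 6 'v = 2': DEAD (v not in live set ['t'])
Stmt 7 'z = 4': DEAD (z not in live set ['t'])
Stmt 8 'a = 4 - z': DEAD (a not in live set ['t'])
Stmt 9 'return t': KEEP (return); live-in = ['t']
Removed statement numbers: [1, 2, 3, 4, 6, 7, 8]
Surviving IR:
  t = 5 * 0
  return t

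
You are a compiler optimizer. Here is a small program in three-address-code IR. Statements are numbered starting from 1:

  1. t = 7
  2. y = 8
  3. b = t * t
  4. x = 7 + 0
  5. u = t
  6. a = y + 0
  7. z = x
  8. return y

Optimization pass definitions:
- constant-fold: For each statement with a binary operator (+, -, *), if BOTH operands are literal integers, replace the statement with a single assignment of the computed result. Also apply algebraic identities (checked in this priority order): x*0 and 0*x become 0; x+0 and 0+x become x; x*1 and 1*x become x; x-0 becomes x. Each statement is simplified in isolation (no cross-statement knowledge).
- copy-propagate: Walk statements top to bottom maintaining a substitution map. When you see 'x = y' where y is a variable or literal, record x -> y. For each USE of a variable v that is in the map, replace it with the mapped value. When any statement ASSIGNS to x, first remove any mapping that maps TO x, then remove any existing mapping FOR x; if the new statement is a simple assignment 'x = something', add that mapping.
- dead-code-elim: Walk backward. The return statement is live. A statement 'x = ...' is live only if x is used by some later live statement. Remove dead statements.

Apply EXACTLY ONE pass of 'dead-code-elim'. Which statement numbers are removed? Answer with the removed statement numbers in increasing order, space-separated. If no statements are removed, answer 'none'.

Backward liveness scan:
Stmt 1 't = 7': DEAD (t not in live set [])
Stmt 2 'y = 8': KEEP (y is live); live-in = []
Stmt 3 'b = t * t': DEAD (b not in live set ['y'])
Stmt 4 'x = 7 + 0': DEAD (x not in live set ['y'])
Stmt 5 'u = t': DEAD (u not in live set ['y'])
Stmt 6 'a = y + 0': DEAD (a not in live set ['y'])
Stmt 7 'z = x': DEAD (z not in live set ['y'])
Stmt 8 'return y': KEEP (return); live-in = ['y']
Removed statement numbers: [1, 3, 4, 5, 6, 7]
Surviving IR:
  y = 8
  return y

Answer: 1 3 4 5 6 7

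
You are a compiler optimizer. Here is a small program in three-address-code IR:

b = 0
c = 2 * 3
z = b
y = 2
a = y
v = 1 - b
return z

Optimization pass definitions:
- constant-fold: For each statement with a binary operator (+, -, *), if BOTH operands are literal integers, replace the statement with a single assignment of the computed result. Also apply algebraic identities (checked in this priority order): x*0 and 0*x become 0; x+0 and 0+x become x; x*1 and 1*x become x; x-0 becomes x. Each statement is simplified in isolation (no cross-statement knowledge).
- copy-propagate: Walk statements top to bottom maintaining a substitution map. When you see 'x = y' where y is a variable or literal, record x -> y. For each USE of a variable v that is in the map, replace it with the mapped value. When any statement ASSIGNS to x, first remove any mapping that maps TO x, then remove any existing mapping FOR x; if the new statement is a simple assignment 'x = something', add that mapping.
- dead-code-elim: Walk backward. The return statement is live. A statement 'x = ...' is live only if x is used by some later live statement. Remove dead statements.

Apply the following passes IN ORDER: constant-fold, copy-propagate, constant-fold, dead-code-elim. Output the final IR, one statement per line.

Initial IR:
  b = 0
  c = 2 * 3
  z = b
  y = 2
  a = y
  v = 1 - b
  return z
After constant-fold (7 stmts):
  b = 0
  c = 6
  z = b
  y = 2
  a = y
  v = 1 - b
  return z
After copy-propagate (7 stmts):
  b = 0
  c = 6
  z = 0
  y = 2
  a = 2
  v = 1 - 0
  return 0
After constant-fold (7 stmts):
  b = 0
  c = 6
  z = 0
  y = 2
  a = 2
  v = 1
  return 0
After dead-code-elim (1 stmts):
  return 0

Answer: return 0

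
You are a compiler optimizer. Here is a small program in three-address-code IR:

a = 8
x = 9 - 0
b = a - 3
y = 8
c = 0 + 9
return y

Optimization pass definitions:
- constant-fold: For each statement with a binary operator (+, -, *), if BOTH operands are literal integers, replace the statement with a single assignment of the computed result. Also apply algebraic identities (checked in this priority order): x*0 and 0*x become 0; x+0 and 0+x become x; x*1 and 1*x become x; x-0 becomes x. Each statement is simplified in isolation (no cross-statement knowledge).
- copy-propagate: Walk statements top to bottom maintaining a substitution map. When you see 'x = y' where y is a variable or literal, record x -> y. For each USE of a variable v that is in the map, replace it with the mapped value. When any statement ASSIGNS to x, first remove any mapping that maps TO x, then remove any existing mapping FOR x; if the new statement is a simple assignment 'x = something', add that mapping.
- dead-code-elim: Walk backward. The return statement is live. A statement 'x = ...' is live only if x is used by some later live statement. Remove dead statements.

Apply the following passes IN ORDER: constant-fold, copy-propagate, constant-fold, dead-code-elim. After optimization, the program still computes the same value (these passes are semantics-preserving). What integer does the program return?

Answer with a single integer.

Answer: 8

Derivation:
Initial IR:
  a = 8
  x = 9 - 0
  b = a - 3
  y = 8
  c = 0 + 9
  return y
After constant-fold (6 stmts):
  a = 8
  x = 9
  b = a - 3
  y = 8
  c = 9
  return y
After copy-propagate (6 stmts):
  a = 8
  x = 9
  b = 8 - 3
  y = 8
  c = 9
  return 8
After constant-fold (6 stmts):
  a = 8
  x = 9
  b = 5
  y = 8
  c = 9
  return 8
After dead-code-elim (1 stmts):
  return 8
Evaluate:
  a = 8  =>  a = 8
  x = 9 - 0  =>  x = 9
  b = a - 3  =>  b = 5
  y = 8  =>  y = 8
  c = 0 + 9  =>  c = 9
  return y = 8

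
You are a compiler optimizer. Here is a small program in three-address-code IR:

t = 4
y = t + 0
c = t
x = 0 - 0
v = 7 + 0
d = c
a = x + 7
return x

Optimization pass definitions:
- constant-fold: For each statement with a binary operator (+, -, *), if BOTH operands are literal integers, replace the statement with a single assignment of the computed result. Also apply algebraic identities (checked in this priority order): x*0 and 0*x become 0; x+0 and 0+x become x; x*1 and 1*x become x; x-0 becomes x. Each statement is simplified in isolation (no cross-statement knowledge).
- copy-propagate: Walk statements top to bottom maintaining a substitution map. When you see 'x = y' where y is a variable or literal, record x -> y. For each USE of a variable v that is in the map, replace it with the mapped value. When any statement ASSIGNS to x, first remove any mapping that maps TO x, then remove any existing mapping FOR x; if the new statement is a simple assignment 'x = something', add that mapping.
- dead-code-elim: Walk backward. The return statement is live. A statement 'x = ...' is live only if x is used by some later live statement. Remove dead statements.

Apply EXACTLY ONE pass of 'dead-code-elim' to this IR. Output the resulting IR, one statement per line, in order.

Answer: x = 0 - 0
return x

Derivation:
Applying dead-code-elim statement-by-statement:
  [8] return x  -> KEEP (return); live=['x']
  [7] a = x + 7  -> DEAD (a not live)
  [6] d = c  -> DEAD (d not live)
  [5] v = 7 + 0  -> DEAD (v not live)
  [4] x = 0 - 0  -> KEEP; live=[]
  [3] c = t  -> DEAD (c not live)
  [2] y = t + 0  -> DEAD (y not live)
  [1] t = 4  -> DEAD (t not live)
Result (2 stmts):
  x = 0 - 0
  return x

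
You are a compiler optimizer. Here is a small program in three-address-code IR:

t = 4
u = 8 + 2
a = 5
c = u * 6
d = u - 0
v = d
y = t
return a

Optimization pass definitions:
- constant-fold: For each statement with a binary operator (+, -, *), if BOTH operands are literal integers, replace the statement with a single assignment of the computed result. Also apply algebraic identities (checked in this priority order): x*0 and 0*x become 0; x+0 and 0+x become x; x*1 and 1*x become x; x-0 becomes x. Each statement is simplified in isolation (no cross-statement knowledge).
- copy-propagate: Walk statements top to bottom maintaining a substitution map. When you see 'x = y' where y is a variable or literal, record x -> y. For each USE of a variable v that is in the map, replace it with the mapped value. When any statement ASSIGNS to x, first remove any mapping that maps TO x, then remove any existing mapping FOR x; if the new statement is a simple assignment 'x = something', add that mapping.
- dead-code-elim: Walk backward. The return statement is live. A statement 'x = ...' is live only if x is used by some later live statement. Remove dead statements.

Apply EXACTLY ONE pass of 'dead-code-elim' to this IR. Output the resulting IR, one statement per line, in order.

Applying dead-code-elim statement-by-statement:
  [8] return a  -> KEEP (return); live=['a']
  [7] y = t  -> DEAD (y not live)
  [6] v = d  -> DEAD (v not live)
  [5] d = u - 0  -> DEAD (d not live)
  [4] c = u * 6  -> DEAD (c not live)
  [3] a = 5  -> KEEP; live=[]
  [2] u = 8 + 2  -> DEAD (u not live)
  [1] t = 4  -> DEAD (t not live)
Result (2 stmts):
  a = 5
  return a

Answer: a = 5
return a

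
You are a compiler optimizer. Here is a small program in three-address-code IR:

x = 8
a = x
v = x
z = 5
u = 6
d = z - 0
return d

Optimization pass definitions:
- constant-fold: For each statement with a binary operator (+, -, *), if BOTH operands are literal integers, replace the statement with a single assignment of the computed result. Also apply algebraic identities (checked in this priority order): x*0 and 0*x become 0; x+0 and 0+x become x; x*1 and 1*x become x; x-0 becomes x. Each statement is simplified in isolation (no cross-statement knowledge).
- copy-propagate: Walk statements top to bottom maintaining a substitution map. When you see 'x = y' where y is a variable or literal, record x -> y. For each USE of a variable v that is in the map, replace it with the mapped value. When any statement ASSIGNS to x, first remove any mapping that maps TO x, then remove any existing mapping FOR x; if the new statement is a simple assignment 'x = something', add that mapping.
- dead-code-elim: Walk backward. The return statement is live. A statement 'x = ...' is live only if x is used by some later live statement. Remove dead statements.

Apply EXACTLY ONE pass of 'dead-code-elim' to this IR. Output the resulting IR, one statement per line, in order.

Applying dead-code-elim statement-by-statement:
  [7] return d  -> KEEP (return); live=['d']
  [6] d = z - 0  -> KEEP; live=['z']
  [5] u = 6  -> DEAD (u not live)
  [4] z = 5  -> KEEP; live=[]
  [3] v = x  -> DEAD (v not live)
  [2] a = x  -> DEAD (a not live)
  [1] x = 8  -> DEAD (x not live)
Result (3 stmts):
  z = 5
  d = z - 0
  return d

Answer: z = 5
d = z - 0
return d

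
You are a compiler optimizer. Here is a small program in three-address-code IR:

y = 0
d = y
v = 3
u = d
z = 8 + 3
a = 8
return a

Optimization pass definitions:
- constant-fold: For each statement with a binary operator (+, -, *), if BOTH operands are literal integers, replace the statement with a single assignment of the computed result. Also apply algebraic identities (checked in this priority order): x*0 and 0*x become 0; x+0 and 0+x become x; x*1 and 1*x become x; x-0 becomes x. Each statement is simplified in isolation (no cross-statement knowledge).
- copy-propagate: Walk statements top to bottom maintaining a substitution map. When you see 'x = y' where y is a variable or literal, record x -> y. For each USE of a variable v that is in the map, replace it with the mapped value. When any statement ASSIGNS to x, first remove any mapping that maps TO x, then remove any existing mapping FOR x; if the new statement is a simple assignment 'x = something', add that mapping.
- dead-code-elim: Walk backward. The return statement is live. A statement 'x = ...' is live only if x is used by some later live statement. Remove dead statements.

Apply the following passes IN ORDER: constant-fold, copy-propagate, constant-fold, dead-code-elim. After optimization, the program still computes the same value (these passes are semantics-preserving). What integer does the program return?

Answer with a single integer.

Initial IR:
  y = 0
  d = y
  v = 3
  u = d
  z = 8 + 3
  a = 8
  return a
After constant-fold (7 stmts):
  y = 0
  d = y
  v = 3
  u = d
  z = 11
  a = 8
  return a
After copy-propagate (7 stmts):
  y = 0
  d = 0
  v = 3
  u = 0
  z = 11
  a = 8
  return 8
After constant-fold (7 stmts):
  y = 0
  d = 0
  v = 3
  u = 0
  z = 11
  a = 8
  return 8
After dead-code-elim (1 stmts):
  return 8
Evaluate:
  y = 0  =>  y = 0
  d = y  =>  d = 0
  v = 3  =>  v = 3
  u = d  =>  u = 0
  z = 8 + 3  =>  z = 11
  a = 8  =>  a = 8
  return a = 8

Answer: 8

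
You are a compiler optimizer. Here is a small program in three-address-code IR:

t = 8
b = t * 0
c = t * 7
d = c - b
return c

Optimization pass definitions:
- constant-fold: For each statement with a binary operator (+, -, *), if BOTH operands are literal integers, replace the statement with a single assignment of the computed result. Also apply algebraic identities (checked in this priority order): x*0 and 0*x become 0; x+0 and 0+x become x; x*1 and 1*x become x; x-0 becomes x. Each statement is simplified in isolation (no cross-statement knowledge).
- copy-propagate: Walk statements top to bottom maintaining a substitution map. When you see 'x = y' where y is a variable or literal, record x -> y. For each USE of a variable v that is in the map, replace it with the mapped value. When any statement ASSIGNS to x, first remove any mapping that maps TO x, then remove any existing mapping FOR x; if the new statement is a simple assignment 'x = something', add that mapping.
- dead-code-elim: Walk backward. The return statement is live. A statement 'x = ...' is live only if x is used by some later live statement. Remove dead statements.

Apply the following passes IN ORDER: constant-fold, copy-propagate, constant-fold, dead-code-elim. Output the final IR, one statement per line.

Answer: c = 56
return c

Derivation:
Initial IR:
  t = 8
  b = t * 0
  c = t * 7
  d = c - b
  return c
After constant-fold (5 stmts):
  t = 8
  b = 0
  c = t * 7
  d = c - b
  return c
After copy-propagate (5 stmts):
  t = 8
  b = 0
  c = 8 * 7
  d = c - 0
  return c
After constant-fold (5 stmts):
  t = 8
  b = 0
  c = 56
  d = c
  return c
After dead-code-elim (2 stmts):
  c = 56
  return c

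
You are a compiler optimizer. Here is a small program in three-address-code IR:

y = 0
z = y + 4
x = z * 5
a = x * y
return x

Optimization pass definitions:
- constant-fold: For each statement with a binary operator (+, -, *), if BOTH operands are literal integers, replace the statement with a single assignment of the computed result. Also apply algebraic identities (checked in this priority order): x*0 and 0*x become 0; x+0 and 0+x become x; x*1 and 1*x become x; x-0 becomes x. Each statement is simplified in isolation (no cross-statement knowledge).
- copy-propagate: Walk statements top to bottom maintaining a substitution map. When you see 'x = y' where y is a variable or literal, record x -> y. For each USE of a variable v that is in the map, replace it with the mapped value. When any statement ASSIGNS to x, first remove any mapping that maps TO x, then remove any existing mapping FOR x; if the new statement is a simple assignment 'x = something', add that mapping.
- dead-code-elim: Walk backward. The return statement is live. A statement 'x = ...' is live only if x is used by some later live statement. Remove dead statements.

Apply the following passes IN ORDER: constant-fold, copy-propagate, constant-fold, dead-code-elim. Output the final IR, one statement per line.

Answer: z = 4
x = z * 5
return x

Derivation:
Initial IR:
  y = 0
  z = y + 4
  x = z * 5
  a = x * y
  return x
After constant-fold (5 stmts):
  y = 0
  z = y + 4
  x = z * 5
  a = x * y
  return x
After copy-propagate (5 stmts):
  y = 0
  z = 0 + 4
  x = z * 5
  a = x * 0
  return x
After constant-fold (5 stmts):
  y = 0
  z = 4
  x = z * 5
  a = 0
  return x
After dead-code-elim (3 stmts):
  z = 4
  x = z * 5
  return x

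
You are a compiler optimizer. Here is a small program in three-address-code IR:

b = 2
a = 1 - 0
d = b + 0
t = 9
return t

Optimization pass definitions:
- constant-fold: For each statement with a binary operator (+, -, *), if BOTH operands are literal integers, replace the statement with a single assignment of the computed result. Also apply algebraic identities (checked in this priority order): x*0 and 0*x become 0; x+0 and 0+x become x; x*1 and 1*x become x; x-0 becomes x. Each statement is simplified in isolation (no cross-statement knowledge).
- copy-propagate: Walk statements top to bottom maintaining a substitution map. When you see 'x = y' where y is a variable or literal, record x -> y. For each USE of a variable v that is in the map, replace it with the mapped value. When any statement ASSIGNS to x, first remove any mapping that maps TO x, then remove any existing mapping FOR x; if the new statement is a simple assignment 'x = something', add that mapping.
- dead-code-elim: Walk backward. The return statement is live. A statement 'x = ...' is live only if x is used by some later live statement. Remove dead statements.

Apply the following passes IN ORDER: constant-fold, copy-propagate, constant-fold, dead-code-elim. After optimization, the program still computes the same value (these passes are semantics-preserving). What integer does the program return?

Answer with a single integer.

Initial IR:
  b = 2
  a = 1 - 0
  d = b + 0
  t = 9
  return t
After constant-fold (5 stmts):
  b = 2
  a = 1
  d = b
  t = 9
  return t
After copy-propagate (5 stmts):
  b = 2
  a = 1
  d = 2
  t = 9
  return 9
After constant-fold (5 stmts):
  b = 2
  a = 1
  d = 2
  t = 9
  return 9
After dead-code-elim (1 stmts):
  return 9
Evaluate:
  b = 2  =>  b = 2
  a = 1 - 0  =>  a = 1
  d = b + 0  =>  d = 2
  t = 9  =>  t = 9
  return t = 9

Answer: 9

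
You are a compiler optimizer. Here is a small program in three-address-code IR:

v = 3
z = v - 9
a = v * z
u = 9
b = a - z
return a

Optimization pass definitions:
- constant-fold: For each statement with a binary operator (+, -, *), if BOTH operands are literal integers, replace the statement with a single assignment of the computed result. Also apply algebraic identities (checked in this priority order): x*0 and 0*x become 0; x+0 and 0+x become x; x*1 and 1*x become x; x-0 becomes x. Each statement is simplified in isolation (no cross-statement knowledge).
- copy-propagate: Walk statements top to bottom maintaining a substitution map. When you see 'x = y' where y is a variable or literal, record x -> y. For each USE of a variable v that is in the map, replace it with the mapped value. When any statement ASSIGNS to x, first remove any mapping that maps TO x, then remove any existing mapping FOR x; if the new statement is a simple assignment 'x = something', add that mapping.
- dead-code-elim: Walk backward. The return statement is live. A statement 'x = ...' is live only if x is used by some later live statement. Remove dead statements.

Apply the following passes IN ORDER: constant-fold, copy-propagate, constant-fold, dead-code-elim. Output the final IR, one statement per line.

Answer: z = -6
a = 3 * z
return a

Derivation:
Initial IR:
  v = 3
  z = v - 9
  a = v * z
  u = 9
  b = a - z
  return a
After constant-fold (6 stmts):
  v = 3
  z = v - 9
  a = v * z
  u = 9
  b = a - z
  return a
After copy-propagate (6 stmts):
  v = 3
  z = 3 - 9
  a = 3 * z
  u = 9
  b = a - z
  return a
After constant-fold (6 stmts):
  v = 3
  z = -6
  a = 3 * z
  u = 9
  b = a - z
  return a
After dead-code-elim (3 stmts):
  z = -6
  a = 3 * z
  return a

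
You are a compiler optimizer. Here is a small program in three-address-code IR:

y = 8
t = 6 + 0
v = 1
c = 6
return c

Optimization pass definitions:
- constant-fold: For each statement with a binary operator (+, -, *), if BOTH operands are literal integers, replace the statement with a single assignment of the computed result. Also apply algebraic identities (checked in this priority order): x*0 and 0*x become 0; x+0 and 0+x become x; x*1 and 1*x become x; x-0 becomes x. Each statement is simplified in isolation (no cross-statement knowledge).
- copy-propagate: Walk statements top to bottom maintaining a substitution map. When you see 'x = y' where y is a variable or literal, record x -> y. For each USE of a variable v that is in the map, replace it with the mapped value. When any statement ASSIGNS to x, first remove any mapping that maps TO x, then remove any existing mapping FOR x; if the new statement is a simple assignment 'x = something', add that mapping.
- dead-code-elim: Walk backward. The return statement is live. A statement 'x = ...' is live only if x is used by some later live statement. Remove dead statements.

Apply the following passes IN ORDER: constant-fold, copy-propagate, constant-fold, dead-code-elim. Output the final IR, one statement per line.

Answer: return 6

Derivation:
Initial IR:
  y = 8
  t = 6 + 0
  v = 1
  c = 6
  return c
After constant-fold (5 stmts):
  y = 8
  t = 6
  v = 1
  c = 6
  return c
After copy-propagate (5 stmts):
  y = 8
  t = 6
  v = 1
  c = 6
  return 6
After constant-fold (5 stmts):
  y = 8
  t = 6
  v = 1
  c = 6
  return 6
After dead-code-elim (1 stmts):
  return 6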